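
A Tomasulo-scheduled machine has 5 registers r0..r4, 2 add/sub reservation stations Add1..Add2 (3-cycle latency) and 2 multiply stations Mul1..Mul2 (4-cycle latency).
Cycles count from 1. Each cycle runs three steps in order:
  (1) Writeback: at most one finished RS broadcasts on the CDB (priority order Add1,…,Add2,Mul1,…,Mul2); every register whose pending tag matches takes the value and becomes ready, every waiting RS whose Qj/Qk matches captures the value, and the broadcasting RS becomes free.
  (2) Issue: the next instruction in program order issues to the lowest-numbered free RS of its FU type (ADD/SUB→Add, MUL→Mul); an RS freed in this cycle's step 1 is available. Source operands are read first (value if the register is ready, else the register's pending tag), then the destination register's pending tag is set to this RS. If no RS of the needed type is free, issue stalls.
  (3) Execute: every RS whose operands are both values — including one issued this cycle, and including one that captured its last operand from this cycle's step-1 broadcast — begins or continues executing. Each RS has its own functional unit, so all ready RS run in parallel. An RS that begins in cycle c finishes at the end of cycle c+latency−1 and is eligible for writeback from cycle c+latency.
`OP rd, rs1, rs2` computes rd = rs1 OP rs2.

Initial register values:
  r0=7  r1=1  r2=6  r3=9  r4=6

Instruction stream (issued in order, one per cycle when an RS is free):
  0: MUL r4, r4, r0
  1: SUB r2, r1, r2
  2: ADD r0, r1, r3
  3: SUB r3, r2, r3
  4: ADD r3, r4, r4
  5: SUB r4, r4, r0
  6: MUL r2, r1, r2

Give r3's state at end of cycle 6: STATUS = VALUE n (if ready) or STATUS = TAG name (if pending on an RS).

STATUS = TAG Add2

cycle 1: issue MUL r4<-Mul1 // r0:7,r1:1,r2:6,r3:9,r4:Mul1
cycle 2: issue SUB r2<-Add1 // r0:7,r1:1,r2:Add1,r3:9,r4:Mul1
cycle 3: issue ADD r0<-Add2 // r0:Add2,r1:1,r2:Add1,r3:9,r4:Mul1
cycle 4: stall // r0:Add2,r1:1,r2:Add1,r3:9,r4:Mul1
cycle 5: CDB Add1=-5; issue SUB r3<-Add1 // r0:Add2,r1:1,r2:-5,r3:Add1,r4:Mul1
cycle 6: CDB Add2=10; issue ADD r3<-Add2 // r0:10,r1:1,r2:-5,r3:Add2,r4:Mul1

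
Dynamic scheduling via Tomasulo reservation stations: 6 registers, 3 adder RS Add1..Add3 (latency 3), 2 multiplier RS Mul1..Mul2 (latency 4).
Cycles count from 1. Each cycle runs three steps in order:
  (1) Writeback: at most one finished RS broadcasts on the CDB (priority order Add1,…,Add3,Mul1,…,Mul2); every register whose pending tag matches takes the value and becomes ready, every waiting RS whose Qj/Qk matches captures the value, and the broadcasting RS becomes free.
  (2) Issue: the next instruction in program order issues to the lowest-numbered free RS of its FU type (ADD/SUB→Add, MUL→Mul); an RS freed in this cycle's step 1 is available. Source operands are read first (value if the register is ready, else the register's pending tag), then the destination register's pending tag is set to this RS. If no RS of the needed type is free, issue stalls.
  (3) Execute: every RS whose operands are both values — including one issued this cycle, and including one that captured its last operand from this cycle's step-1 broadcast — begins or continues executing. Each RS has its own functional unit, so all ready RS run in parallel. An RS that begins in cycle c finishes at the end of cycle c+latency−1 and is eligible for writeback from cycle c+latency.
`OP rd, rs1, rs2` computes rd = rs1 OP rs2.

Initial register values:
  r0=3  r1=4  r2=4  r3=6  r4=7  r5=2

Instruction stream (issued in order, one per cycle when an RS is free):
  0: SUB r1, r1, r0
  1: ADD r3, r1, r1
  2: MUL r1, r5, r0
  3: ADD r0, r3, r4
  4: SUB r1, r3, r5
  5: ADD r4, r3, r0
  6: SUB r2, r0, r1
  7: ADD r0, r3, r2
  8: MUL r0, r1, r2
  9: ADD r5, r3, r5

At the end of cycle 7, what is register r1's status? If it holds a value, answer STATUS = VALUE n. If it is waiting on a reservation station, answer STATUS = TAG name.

c1: issue SUB r1<-Add1 | r0:3,r1:Add1,r2:4,r3:6,r4:7,r5:2
c2: issue ADD r3<-Add2 | r0:3,r1:Add1,r2:4,r3:Add2,r4:7,r5:2
c3: issue MUL r1<-Mul1 | r0:3,r1:Mul1,r2:4,r3:Add2,r4:7,r5:2
c4: CDB Add1=1; issue ADD r0<-Add1 | r0:Add1,r1:Mul1,r2:4,r3:Add2,r4:7,r5:2
c5: issue SUB r1<-Add3 | r0:Add1,r1:Add3,r2:4,r3:Add2,r4:7,r5:2
c6: stall | r0:Add1,r1:Add3,r2:4,r3:Add2,r4:7,r5:2
c7: CDB Add2=2; issue ADD r4<-Add2 | r0:Add1,r1:Add3,r2:4,r3:2,r4:Add2,r5:2

STATUS = TAG Add3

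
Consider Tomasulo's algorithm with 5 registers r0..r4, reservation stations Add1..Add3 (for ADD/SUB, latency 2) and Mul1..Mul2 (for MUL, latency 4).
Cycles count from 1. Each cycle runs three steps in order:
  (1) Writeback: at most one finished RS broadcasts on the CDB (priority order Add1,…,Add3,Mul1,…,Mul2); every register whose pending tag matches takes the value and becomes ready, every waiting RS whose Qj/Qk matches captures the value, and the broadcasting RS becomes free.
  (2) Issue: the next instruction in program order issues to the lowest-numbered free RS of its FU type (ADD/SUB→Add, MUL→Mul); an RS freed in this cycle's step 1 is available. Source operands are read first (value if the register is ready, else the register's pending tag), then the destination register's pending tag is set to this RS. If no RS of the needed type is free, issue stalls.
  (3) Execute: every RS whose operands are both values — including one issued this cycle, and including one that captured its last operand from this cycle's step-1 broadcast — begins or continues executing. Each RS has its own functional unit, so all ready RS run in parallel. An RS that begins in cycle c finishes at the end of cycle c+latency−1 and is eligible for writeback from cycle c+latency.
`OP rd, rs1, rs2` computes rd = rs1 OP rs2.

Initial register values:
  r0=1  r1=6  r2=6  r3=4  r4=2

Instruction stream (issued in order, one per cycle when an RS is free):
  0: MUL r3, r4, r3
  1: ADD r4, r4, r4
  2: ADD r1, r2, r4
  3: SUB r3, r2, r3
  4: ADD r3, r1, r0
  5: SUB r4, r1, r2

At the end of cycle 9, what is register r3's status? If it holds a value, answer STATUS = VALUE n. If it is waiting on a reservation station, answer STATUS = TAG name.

  c1: issue MUL r3<-Mul1  regs: r0:1,r1:6,r2:6,r3:Mul1,r4:2
  c2: issue ADD r4<-Add1  regs: r0:1,r1:6,r2:6,r3:Mul1,r4:Add1
  c3: issue ADD r1<-Add2  regs: r0:1,r1:Add2,r2:6,r3:Mul1,r4:Add1
  c4: CDB Add1=4; issue SUB r3<-Add1  regs: r0:1,r1:Add2,r2:6,r3:Add1,r4:4
  c5: CDB Mul1=8; issue ADD r3<-Add3  regs: r0:1,r1:Add2,r2:6,r3:Add3,r4:4
  c6: CDB Add2=10; issue SUB r4<-Add2  regs: r0:1,r1:10,r2:6,r3:Add3,r4:Add2
  c7: CDB Add1=-2  regs: r0:1,r1:10,r2:6,r3:Add3,r4:Add2
  c8: CDB Add2=4  regs: r0:1,r1:10,r2:6,r3:Add3,r4:4
  c9: CDB Add3=11  regs: r0:1,r1:10,r2:6,r3:11,r4:4

STATUS = VALUE 11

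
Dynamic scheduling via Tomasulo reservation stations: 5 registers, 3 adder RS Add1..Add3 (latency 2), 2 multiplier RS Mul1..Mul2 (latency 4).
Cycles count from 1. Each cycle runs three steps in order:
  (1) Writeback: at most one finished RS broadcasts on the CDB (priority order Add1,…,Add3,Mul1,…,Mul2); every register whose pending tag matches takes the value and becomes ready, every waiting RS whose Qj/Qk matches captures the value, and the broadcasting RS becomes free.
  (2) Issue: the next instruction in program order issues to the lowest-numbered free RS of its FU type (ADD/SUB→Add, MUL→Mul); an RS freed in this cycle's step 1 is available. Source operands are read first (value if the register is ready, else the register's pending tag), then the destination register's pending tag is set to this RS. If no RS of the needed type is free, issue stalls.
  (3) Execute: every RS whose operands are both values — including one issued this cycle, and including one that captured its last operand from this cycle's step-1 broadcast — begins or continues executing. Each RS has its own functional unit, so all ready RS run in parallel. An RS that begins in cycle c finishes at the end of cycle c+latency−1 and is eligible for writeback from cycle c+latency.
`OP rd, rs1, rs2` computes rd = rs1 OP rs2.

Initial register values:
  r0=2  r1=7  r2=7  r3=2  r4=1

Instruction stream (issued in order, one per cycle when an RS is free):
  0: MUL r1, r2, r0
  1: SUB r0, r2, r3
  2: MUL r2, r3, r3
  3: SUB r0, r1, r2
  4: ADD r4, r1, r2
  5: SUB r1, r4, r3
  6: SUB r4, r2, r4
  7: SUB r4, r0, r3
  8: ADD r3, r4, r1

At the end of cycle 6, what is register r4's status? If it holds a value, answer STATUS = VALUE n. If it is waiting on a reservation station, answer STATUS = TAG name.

STATUS = TAG Add2

c1: issue MUL r1<-Mul1 | r0:2,r1:Mul1,r2:7,r3:2,r4:1
c2: issue SUB r0<-Add1 | r0:Add1,r1:Mul1,r2:7,r3:2,r4:1
c3: issue MUL r2<-Mul2 | r0:Add1,r1:Mul1,r2:Mul2,r3:2,r4:1
c4: CDB Add1=5; issue SUB r0<-Add1 | r0:Add1,r1:Mul1,r2:Mul2,r3:2,r4:1
c5: CDB Mul1=14; issue ADD r4<-Add2 | r0:Add1,r1:14,r2:Mul2,r3:2,r4:Add2
c6: issue SUB r1<-Add3 | r0:Add1,r1:Add3,r2:Mul2,r3:2,r4:Add2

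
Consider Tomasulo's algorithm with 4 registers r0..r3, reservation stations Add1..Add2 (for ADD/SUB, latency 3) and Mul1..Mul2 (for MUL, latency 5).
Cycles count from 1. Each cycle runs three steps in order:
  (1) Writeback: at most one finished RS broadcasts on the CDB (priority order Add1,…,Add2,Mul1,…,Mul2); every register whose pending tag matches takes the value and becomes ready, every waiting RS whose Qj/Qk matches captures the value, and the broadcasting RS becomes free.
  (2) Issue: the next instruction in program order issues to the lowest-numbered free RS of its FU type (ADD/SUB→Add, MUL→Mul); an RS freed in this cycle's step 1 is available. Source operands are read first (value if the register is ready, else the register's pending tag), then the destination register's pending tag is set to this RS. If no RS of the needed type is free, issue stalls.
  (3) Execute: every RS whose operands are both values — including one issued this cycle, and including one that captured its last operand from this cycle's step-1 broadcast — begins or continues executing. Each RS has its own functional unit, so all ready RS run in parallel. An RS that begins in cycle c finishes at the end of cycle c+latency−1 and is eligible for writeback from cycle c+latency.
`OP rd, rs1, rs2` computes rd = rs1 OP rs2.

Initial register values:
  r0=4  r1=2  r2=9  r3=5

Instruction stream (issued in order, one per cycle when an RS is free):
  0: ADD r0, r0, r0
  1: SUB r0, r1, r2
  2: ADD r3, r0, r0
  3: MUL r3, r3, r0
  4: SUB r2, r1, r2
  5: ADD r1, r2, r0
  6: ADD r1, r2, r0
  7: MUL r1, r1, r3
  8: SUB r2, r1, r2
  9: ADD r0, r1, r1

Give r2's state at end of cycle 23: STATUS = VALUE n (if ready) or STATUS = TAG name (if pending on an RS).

cycle 1: issue ADD r0<-Add1 // r0:Add1,r1:2,r2:9,r3:5
cycle 2: issue SUB r0<-Add2 // r0:Add2,r1:2,r2:9,r3:5
cycle 3: stall // r0:Add2,r1:2,r2:9,r3:5
cycle 4: CDB Add1=8; issue ADD r3<-Add1 // r0:Add2,r1:2,r2:9,r3:Add1
cycle 5: CDB Add2=-7; issue MUL r3<-Mul1 // r0:-7,r1:2,r2:9,r3:Mul1
cycle 6: issue SUB r2<-Add2 // r0:-7,r1:2,r2:Add2,r3:Mul1
cycle 7: stall // r0:-7,r1:2,r2:Add2,r3:Mul1
cycle 8: CDB Add1=-14; issue ADD r1<-Add1 // r0:-7,r1:Add1,r2:Add2,r3:Mul1
cycle 9: CDB Add2=-7; issue ADD r1<-Add2 // r0:-7,r1:Add2,r2:-7,r3:Mul1
cycle 10: issue MUL r1<-Mul2 // r0:-7,r1:Mul2,r2:-7,r3:Mul1
cycle 11: stall // r0:-7,r1:Mul2,r2:-7,r3:Mul1
cycle 12: CDB Add1=-14; issue SUB r2<-Add1 // r0:-7,r1:Mul2,r2:Add1,r3:Mul1
cycle 13: CDB Add2=-14; issue ADD r0<-Add2 // r0:Add2,r1:Mul2,r2:Add1,r3:Mul1
cycle 14: CDB Mul1=98 // r0:Add2,r1:Mul2,r2:Add1,r3:98
cycle 15: - // r0:Add2,r1:Mul2,r2:Add1,r3:98
cycle 16: - // r0:Add2,r1:Mul2,r2:Add1,r3:98
cycle 17: - // r0:Add2,r1:Mul2,r2:Add1,r3:98
cycle 18: - // r0:Add2,r1:Mul2,r2:Add1,r3:98
cycle 19: CDB Mul2=-1372 // r0:Add2,r1:-1372,r2:Add1,r3:98
cycle 20: - // r0:Add2,r1:-1372,r2:Add1,r3:98
cycle 21: - // r0:Add2,r1:-1372,r2:Add1,r3:98
cycle 22: CDB Add1=-1365 // r0:Add2,r1:-1372,r2:-1365,r3:98
cycle 23: CDB Add2=-2744 // r0:-2744,r1:-1372,r2:-1365,r3:98

STATUS = VALUE -1365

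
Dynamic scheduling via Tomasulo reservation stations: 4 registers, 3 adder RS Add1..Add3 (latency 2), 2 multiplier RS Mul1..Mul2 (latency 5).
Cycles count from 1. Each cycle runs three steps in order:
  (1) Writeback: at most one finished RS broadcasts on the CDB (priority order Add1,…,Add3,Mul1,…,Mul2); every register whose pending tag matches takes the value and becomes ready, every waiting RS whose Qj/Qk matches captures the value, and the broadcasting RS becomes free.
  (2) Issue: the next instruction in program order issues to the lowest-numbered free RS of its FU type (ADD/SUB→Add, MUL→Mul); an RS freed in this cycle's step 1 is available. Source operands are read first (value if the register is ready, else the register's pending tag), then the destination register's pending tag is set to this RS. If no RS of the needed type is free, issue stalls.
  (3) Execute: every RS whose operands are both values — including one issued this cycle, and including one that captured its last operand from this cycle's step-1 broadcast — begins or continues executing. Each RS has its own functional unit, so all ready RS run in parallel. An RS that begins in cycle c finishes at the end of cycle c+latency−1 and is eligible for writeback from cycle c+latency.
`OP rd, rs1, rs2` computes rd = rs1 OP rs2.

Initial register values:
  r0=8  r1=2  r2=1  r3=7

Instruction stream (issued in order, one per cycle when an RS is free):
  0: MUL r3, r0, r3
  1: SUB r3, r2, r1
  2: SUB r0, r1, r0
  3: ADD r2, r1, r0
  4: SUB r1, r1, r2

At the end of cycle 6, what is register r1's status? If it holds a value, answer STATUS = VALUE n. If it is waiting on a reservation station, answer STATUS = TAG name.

  c1: issue MUL r3<-Mul1  regs: r0:8,r1:2,r2:1,r3:Mul1
  c2: issue SUB r3<-Add1  regs: r0:8,r1:2,r2:1,r3:Add1
  c3: issue SUB r0<-Add2  regs: r0:Add2,r1:2,r2:1,r3:Add1
  c4: CDB Add1=-1; issue ADD r2<-Add1  regs: r0:Add2,r1:2,r2:Add1,r3:-1
  c5: CDB Add2=-6; issue SUB r1<-Add2  regs: r0:-6,r1:Add2,r2:Add1,r3:-1
  c6: CDB Mul1=56  regs: r0:-6,r1:Add2,r2:Add1,r3:-1

STATUS = TAG Add2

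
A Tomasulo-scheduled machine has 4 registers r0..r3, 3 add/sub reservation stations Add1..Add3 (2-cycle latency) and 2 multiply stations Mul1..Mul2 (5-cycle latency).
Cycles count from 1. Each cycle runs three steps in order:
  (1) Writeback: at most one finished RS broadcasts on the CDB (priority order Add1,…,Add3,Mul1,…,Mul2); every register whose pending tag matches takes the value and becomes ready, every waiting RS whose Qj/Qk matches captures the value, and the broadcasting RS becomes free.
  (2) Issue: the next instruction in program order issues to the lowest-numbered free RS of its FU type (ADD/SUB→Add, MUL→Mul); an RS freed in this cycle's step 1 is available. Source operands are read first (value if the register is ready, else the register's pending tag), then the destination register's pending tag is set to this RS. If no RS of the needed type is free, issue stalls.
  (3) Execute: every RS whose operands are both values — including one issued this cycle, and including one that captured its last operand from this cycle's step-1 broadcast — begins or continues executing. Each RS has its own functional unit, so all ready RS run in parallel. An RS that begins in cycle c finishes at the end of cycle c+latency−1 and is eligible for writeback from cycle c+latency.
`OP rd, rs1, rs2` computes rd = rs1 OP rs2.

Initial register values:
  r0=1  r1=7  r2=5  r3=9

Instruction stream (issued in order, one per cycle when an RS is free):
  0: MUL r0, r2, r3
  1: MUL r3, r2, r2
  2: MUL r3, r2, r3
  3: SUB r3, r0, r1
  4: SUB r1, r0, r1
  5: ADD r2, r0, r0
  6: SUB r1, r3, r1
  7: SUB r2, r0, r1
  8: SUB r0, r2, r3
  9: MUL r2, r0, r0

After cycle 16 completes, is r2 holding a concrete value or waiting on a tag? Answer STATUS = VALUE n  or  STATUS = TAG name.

cycle 1: issue MUL r0<-Mul1 // r0:Mul1,r1:7,r2:5,r3:9
cycle 2: issue MUL r3<-Mul2 // r0:Mul1,r1:7,r2:5,r3:Mul2
cycle 3: stall // r0:Mul1,r1:7,r2:5,r3:Mul2
cycle 4: stall // r0:Mul1,r1:7,r2:5,r3:Mul2
cycle 5: stall // r0:Mul1,r1:7,r2:5,r3:Mul2
cycle 6: CDB Mul1=45; issue MUL r3<-Mul1 // r0:45,r1:7,r2:5,r3:Mul1
cycle 7: CDB Mul2=25; issue SUB r3<-Add1 // r0:45,r1:7,r2:5,r3:Add1
cycle 8: issue SUB r1<-Add2 // r0:45,r1:Add2,r2:5,r3:Add1
cycle 9: CDB Add1=38; issue ADD r2<-Add1 // r0:45,r1:Add2,r2:Add1,r3:38
cycle 10: CDB Add2=38; issue SUB r1<-Add2 // r0:45,r1:Add2,r2:Add1,r3:38
cycle 11: CDB Add1=90; issue SUB r2<-Add1 // r0:45,r1:Add2,r2:Add1,r3:38
cycle 12: CDB Add2=0; issue SUB r0<-Add2 // r0:Add2,r1:0,r2:Add1,r3:38
cycle 13: CDB Mul1=125; issue MUL r2<-Mul1 // r0:Add2,r1:0,r2:Mul1,r3:38
cycle 14: CDB Add1=45 // r0:Add2,r1:0,r2:Mul1,r3:38
cycle 15: - // r0:Add2,r1:0,r2:Mul1,r3:38
cycle 16: CDB Add2=7 // r0:7,r1:0,r2:Mul1,r3:38

STATUS = TAG Mul1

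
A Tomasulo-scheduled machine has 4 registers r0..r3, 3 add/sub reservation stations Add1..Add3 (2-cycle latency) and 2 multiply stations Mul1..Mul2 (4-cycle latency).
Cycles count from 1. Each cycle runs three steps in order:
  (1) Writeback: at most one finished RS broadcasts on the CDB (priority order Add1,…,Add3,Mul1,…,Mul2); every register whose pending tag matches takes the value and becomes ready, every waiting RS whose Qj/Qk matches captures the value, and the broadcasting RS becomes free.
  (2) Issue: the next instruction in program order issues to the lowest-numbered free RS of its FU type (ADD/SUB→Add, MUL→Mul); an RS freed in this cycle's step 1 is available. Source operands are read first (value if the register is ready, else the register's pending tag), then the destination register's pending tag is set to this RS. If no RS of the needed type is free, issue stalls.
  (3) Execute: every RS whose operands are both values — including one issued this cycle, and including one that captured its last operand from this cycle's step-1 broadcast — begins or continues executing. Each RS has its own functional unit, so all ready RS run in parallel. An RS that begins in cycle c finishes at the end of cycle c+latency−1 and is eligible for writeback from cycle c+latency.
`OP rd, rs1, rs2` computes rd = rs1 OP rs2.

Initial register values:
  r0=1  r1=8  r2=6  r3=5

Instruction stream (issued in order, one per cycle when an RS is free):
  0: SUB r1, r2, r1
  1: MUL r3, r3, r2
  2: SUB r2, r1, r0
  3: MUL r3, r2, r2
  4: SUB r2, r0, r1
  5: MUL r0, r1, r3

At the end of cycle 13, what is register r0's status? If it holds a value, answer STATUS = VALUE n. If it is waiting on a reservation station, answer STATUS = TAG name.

  c1: issue SUB r1<-Add1  regs: r0:1,r1:Add1,r2:6,r3:5
  c2: issue MUL r3<-Mul1  regs: r0:1,r1:Add1,r2:6,r3:Mul1
  c3: CDB Add1=-2; issue SUB r2<-Add1  regs: r0:1,r1:-2,r2:Add1,r3:Mul1
  c4: issue MUL r3<-Mul2  regs: r0:1,r1:-2,r2:Add1,r3:Mul2
  c5: CDB Add1=-3; issue SUB r2<-Add1  regs: r0:1,r1:-2,r2:Add1,r3:Mul2
  c6: CDB Mul1=30; issue MUL r0<-Mul1  regs: r0:Mul1,r1:-2,r2:Add1,r3:Mul2
  c7: CDB Add1=3  regs: r0:Mul1,r1:-2,r2:3,r3:Mul2
  c8: -  regs: r0:Mul1,r1:-2,r2:3,r3:Mul2
  c9: CDB Mul2=9  regs: r0:Mul1,r1:-2,r2:3,r3:9
  c10: -  regs: r0:Mul1,r1:-2,r2:3,r3:9
  c11: -  regs: r0:Mul1,r1:-2,r2:3,r3:9
  c12: -  regs: r0:Mul1,r1:-2,r2:3,r3:9
  c13: CDB Mul1=-18  regs: r0:-18,r1:-2,r2:3,r3:9

STATUS = VALUE -18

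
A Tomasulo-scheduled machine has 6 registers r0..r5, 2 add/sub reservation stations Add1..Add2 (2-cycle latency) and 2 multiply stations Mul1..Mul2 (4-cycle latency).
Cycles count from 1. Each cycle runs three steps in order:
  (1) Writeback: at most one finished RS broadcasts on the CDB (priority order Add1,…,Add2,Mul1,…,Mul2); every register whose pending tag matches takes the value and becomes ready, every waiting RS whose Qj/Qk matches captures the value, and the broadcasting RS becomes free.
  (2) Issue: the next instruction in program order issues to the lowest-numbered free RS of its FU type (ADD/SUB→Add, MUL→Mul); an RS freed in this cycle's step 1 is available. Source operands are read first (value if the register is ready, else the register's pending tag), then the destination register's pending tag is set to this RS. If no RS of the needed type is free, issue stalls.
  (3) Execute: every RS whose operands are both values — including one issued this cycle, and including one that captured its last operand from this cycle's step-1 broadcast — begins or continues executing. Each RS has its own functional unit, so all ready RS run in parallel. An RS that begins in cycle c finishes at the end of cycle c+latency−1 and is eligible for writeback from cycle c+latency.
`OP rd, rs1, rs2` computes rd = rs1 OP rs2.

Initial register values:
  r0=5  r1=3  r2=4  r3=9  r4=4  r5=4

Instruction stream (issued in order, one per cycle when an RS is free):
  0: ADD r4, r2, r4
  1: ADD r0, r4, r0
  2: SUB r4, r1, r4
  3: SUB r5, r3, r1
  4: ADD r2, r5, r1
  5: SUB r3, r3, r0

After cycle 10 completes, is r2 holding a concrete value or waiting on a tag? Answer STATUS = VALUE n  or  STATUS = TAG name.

STATUS = VALUE 9

  c1: issue ADD r4<-Add1  regs: r0:5,r1:3,r2:4,r3:9,r4:Add1,r5:4
  c2: issue ADD r0<-Add2  regs: r0:Add2,r1:3,r2:4,r3:9,r4:Add1,r5:4
  c3: CDB Add1=8; issue SUB r4<-Add1  regs: r0:Add2,r1:3,r2:4,r3:9,r4:Add1,r5:4
  c4: stall  regs: r0:Add2,r1:3,r2:4,r3:9,r4:Add1,r5:4
  c5: CDB Add1=-5; issue SUB r5<-Add1  regs: r0:Add2,r1:3,r2:4,r3:9,r4:-5,r5:Add1
  c6: CDB Add2=13; issue ADD r2<-Add2  regs: r0:13,r1:3,r2:Add2,r3:9,r4:-5,r5:Add1
  c7: CDB Add1=6; issue SUB r3<-Add1  regs: r0:13,r1:3,r2:Add2,r3:Add1,r4:-5,r5:6
  c8: -  regs: r0:13,r1:3,r2:Add2,r3:Add1,r4:-5,r5:6
  c9: CDB Add1=-4  regs: r0:13,r1:3,r2:Add2,r3:-4,r4:-5,r5:6
  c10: CDB Add2=9  regs: r0:13,r1:3,r2:9,r3:-4,r4:-5,r5:6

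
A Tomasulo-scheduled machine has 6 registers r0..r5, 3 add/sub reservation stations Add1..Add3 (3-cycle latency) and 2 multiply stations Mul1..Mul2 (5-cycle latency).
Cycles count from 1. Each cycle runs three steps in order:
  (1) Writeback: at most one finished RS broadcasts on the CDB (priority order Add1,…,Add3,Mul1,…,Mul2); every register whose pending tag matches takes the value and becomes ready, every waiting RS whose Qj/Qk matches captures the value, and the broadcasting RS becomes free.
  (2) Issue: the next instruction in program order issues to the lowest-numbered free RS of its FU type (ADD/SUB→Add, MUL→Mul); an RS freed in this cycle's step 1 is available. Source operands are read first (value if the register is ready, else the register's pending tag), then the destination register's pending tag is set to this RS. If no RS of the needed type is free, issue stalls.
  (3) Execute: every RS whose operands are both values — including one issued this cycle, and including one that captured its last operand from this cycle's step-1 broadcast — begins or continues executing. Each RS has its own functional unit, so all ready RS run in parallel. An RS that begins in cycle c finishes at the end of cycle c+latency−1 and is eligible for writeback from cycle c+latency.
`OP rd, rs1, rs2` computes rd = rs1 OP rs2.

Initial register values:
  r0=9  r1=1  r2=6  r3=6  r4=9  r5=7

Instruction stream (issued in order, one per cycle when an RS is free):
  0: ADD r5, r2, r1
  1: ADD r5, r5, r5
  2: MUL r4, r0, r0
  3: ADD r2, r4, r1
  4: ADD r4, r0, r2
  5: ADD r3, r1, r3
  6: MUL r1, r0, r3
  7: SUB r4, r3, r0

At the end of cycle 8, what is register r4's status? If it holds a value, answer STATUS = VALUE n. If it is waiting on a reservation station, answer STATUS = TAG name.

STATUS = TAG Add3

c1: issue ADD r5<-Add1 | r0:9,r1:1,r2:6,r3:6,r4:9,r5:Add1
c2: issue ADD r5<-Add2 | r0:9,r1:1,r2:6,r3:6,r4:9,r5:Add2
c3: issue MUL r4<-Mul1 | r0:9,r1:1,r2:6,r3:6,r4:Mul1,r5:Add2
c4: CDB Add1=7; issue ADD r2<-Add1 | r0:9,r1:1,r2:Add1,r3:6,r4:Mul1,r5:Add2
c5: issue ADD r4<-Add3 | r0:9,r1:1,r2:Add1,r3:6,r4:Add3,r5:Add2
c6: stall | r0:9,r1:1,r2:Add1,r3:6,r4:Add3,r5:Add2
c7: CDB Add2=14; issue ADD r3<-Add2 | r0:9,r1:1,r2:Add1,r3:Add2,r4:Add3,r5:14
c8: CDB Mul1=81; issue MUL r1<-Mul1 | r0:9,r1:Mul1,r2:Add1,r3:Add2,r4:Add3,r5:14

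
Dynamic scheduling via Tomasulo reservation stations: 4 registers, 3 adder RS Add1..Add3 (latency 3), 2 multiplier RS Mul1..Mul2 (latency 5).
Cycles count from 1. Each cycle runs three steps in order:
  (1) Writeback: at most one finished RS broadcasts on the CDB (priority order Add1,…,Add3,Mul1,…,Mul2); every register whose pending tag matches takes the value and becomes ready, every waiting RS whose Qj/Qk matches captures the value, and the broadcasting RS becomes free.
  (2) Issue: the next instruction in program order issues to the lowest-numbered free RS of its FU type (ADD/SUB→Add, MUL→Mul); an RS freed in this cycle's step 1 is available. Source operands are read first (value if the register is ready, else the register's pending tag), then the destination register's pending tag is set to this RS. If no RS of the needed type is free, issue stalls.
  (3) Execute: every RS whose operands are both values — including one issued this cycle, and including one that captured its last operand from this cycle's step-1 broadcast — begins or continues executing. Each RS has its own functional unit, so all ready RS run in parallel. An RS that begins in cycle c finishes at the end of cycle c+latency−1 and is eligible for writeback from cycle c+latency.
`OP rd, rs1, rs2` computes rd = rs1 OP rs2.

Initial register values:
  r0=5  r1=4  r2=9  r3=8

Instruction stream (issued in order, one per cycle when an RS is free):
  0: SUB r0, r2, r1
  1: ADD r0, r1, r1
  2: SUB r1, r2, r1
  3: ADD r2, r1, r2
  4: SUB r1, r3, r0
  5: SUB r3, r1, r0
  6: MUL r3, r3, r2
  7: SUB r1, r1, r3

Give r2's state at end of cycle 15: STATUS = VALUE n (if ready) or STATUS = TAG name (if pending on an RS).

STATUS = VALUE 14

cycle 1: issue SUB r0<-Add1 // r0:Add1,r1:4,r2:9,r3:8
cycle 2: issue ADD r0<-Add2 // r0:Add2,r1:4,r2:9,r3:8
cycle 3: issue SUB r1<-Add3 // r0:Add2,r1:Add3,r2:9,r3:8
cycle 4: CDB Add1=5; issue ADD r2<-Add1 // r0:Add2,r1:Add3,r2:Add1,r3:8
cycle 5: CDB Add2=8; issue SUB r1<-Add2 // r0:8,r1:Add2,r2:Add1,r3:8
cycle 6: CDB Add3=5; issue SUB r3<-Add3 // r0:8,r1:Add2,r2:Add1,r3:Add3
cycle 7: issue MUL r3<-Mul1 // r0:8,r1:Add2,r2:Add1,r3:Mul1
cycle 8: CDB Add2=0; issue SUB r1<-Add2 // r0:8,r1:Add2,r2:Add1,r3:Mul1
cycle 9: CDB Add1=14 // r0:8,r1:Add2,r2:14,r3:Mul1
cycle 10: - // r0:8,r1:Add2,r2:14,r3:Mul1
cycle 11: CDB Add3=-8 // r0:8,r1:Add2,r2:14,r3:Mul1
cycle 12: - // r0:8,r1:Add2,r2:14,r3:Mul1
cycle 13: - // r0:8,r1:Add2,r2:14,r3:Mul1
cycle 14: - // r0:8,r1:Add2,r2:14,r3:Mul1
cycle 15: - // r0:8,r1:Add2,r2:14,r3:Mul1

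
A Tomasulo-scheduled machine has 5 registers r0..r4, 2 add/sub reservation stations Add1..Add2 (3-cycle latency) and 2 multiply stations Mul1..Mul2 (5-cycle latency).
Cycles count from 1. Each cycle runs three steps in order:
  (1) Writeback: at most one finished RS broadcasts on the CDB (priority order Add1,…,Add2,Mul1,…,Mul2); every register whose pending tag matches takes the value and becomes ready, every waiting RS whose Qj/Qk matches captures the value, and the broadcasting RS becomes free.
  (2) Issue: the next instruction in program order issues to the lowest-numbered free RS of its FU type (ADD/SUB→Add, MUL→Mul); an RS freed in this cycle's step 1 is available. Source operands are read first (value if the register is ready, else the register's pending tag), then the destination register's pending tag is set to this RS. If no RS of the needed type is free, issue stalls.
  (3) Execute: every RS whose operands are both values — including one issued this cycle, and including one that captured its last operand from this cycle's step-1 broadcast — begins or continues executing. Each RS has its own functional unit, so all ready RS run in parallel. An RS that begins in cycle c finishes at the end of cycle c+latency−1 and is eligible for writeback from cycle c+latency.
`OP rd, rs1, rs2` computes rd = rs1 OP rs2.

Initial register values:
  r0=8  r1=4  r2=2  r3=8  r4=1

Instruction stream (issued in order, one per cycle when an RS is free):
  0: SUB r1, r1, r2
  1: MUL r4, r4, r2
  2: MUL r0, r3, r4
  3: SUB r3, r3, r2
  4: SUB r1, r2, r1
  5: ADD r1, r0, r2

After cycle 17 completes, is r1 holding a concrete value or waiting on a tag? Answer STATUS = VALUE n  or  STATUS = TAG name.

STATUS = VALUE 18

  c1: issue SUB r1<-Add1  regs: r0:8,r1:Add1,r2:2,r3:8,r4:1
  c2: issue MUL r4<-Mul1  regs: r0:8,r1:Add1,r2:2,r3:8,r4:Mul1
  c3: issue MUL r0<-Mul2  regs: r0:Mul2,r1:Add1,r2:2,r3:8,r4:Mul1
  c4: CDB Add1=2; issue SUB r3<-Add1  regs: r0:Mul2,r1:2,r2:2,r3:Add1,r4:Mul1
  c5: issue SUB r1<-Add2  regs: r0:Mul2,r1:Add2,r2:2,r3:Add1,r4:Mul1
  c6: stall  regs: r0:Mul2,r1:Add2,r2:2,r3:Add1,r4:Mul1
  c7: CDB Add1=6; issue ADD r1<-Add1  regs: r0:Mul2,r1:Add1,r2:2,r3:6,r4:Mul1
  c8: CDB Add2=0  regs: r0:Mul2,r1:Add1,r2:2,r3:6,r4:Mul1
  c9: CDB Mul1=2  regs: r0:Mul2,r1:Add1,r2:2,r3:6,r4:2
  c10: -  regs: r0:Mul2,r1:Add1,r2:2,r3:6,r4:2
  c11: -  regs: r0:Mul2,r1:Add1,r2:2,r3:6,r4:2
  c12: -  regs: r0:Mul2,r1:Add1,r2:2,r3:6,r4:2
  c13: -  regs: r0:Mul2,r1:Add1,r2:2,r3:6,r4:2
  c14: CDB Mul2=16  regs: r0:16,r1:Add1,r2:2,r3:6,r4:2
  c15: -  regs: r0:16,r1:Add1,r2:2,r3:6,r4:2
  c16: -  regs: r0:16,r1:Add1,r2:2,r3:6,r4:2
  c17: CDB Add1=18  regs: r0:16,r1:18,r2:2,r3:6,r4:2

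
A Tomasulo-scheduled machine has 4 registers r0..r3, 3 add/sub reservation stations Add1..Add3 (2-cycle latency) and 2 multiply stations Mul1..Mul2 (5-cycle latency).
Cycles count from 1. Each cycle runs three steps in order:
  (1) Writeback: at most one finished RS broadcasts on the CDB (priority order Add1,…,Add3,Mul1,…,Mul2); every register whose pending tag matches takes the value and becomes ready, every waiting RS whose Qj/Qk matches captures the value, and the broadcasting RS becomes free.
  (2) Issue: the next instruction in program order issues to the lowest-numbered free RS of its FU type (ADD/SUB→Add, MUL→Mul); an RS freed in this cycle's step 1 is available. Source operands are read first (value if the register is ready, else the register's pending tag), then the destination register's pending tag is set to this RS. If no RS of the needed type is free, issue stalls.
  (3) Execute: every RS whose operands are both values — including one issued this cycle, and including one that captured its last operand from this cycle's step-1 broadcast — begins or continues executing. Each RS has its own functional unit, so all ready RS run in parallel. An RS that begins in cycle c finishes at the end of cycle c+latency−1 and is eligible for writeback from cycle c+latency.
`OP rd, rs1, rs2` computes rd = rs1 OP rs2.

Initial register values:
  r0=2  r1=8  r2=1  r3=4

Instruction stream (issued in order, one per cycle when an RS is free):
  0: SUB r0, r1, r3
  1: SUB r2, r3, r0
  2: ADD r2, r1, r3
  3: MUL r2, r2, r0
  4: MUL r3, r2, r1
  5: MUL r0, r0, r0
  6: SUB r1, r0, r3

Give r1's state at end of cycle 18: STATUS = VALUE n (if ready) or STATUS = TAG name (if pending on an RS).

STATUS = VALUE -368

  c1: issue SUB r0<-Add1  regs: r0:Add1,r1:8,r2:1,r3:4
  c2: issue SUB r2<-Add2  regs: r0:Add1,r1:8,r2:Add2,r3:4
  c3: CDB Add1=4; issue ADD r2<-Add1  regs: r0:4,r1:8,r2:Add1,r3:4
  c4: issue MUL r2<-Mul1  regs: r0:4,r1:8,r2:Mul1,r3:4
  c5: CDB Add1=12; issue MUL r3<-Mul2  regs: r0:4,r1:8,r2:Mul1,r3:Mul2
  c6: CDB Add2=0; stall  regs: r0:4,r1:8,r2:Mul1,r3:Mul2
  c7: stall  regs: r0:4,r1:8,r2:Mul1,r3:Mul2
  c8: stall  regs: r0:4,r1:8,r2:Mul1,r3:Mul2
  c9: stall  regs: r0:4,r1:8,r2:Mul1,r3:Mul2
  c10: CDB Mul1=48; issue MUL r0<-Mul1  regs: r0:Mul1,r1:8,r2:48,r3:Mul2
  c11: issue SUB r1<-Add1  regs: r0:Mul1,r1:Add1,r2:48,r3:Mul2
  c12: -  regs: r0:Mul1,r1:Add1,r2:48,r3:Mul2
  c13: -  regs: r0:Mul1,r1:Add1,r2:48,r3:Mul2
  c14: -  regs: r0:Mul1,r1:Add1,r2:48,r3:Mul2
  c15: CDB Mul1=16  regs: r0:16,r1:Add1,r2:48,r3:Mul2
  c16: CDB Mul2=384  regs: r0:16,r1:Add1,r2:48,r3:384
  c17: -  regs: r0:16,r1:Add1,r2:48,r3:384
  c18: CDB Add1=-368  regs: r0:16,r1:-368,r2:48,r3:384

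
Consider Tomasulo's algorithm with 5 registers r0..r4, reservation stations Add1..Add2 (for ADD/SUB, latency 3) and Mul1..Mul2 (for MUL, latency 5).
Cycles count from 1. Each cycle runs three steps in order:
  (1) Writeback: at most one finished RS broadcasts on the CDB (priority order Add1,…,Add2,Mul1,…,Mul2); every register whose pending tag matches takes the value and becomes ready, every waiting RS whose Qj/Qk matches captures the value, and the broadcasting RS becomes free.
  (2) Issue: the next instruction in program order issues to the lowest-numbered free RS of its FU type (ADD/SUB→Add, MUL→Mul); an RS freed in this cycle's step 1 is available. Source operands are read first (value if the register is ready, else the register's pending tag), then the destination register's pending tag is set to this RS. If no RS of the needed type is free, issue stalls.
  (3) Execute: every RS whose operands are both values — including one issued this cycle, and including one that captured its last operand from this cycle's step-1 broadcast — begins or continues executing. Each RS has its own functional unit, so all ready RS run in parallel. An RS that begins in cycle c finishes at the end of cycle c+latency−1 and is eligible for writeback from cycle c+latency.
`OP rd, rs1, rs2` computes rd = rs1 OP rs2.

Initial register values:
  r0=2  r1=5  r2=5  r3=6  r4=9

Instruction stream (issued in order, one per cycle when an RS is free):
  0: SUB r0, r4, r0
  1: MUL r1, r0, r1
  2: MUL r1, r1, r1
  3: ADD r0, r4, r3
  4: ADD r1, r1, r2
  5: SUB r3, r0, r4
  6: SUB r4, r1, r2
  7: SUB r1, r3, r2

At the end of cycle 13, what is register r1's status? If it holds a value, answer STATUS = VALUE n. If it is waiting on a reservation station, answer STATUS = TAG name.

c1: issue SUB r0<-Add1 | r0:Add1,r1:5,r2:5,r3:6,r4:9
c2: issue MUL r1<-Mul1 | r0:Add1,r1:Mul1,r2:5,r3:6,r4:9
c3: issue MUL r1<-Mul2 | r0:Add1,r1:Mul2,r2:5,r3:6,r4:9
c4: CDB Add1=7; issue ADD r0<-Add1 | r0:Add1,r1:Mul2,r2:5,r3:6,r4:9
c5: issue ADD r1<-Add2 | r0:Add1,r1:Add2,r2:5,r3:6,r4:9
c6: stall | r0:Add1,r1:Add2,r2:5,r3:6,r4:9
c7: CDB Add1=15; issue SUB r3<-Add1 | r0:15,r1:Add2,r2:5,r3:Add1,r4:9
c8: stall | r0:15,r1:Add2,r2:5,r3:Add1,r4:9
c9: CDB Mul1=35; stall | r0:15,r1:Add2,r2:5,r3:Add1,r4:9
c10: CDB Add1=6; issue SUB r4<-Add1 | r0:15,r1:Add2,r2:5,r3:6,r4:Add1
c11: stall | r0:15,r1:Add2,r2:5,r3:6,r4:Add1
c12: stall | r0:15,r1:Add2,r2:5,r3:6,r4:Add1
c13: stall | r0:15,r1:Add2,r2:5,r3:6,r4:Add1

STATUS = TAG Add2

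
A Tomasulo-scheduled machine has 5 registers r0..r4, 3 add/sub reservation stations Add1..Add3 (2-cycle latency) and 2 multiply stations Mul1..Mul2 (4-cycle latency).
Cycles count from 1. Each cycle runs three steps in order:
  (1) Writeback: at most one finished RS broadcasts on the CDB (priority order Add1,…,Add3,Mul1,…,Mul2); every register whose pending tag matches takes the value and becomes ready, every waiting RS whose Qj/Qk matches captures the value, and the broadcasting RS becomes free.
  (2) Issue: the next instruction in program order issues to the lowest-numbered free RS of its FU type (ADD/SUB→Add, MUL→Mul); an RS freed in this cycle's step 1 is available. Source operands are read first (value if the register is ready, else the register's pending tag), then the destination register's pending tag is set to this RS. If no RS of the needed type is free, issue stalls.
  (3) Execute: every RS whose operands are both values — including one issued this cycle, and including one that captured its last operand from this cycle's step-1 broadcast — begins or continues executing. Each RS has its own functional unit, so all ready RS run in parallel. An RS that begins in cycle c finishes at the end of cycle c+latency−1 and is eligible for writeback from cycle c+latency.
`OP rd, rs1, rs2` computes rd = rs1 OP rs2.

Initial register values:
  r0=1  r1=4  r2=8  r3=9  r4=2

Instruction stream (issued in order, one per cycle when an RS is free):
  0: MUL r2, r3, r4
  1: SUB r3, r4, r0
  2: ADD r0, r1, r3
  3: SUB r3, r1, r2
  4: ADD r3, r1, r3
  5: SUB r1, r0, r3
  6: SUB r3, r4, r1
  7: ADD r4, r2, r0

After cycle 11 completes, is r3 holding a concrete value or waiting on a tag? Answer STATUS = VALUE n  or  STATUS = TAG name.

STATUS = TAG Add1

cycle 1: issue MUL r2<-Mul1 // r0:1,r1:4,r2:Mul1,r3:9,r4:2
cycle 2: issue SUB r3<-Add1 // r0:1,r1:4,r2:Mul1,r3:Add1,r4:2
cycle 3: issue ADD r0<-Add2 // r0:Add2,r1:4,r2:Mul1,r3:Add1,r4:2
cycle 4: CDB Add1=1; issue SUB r3<-Add1 // r0:Add2,r1:4,r2:Mul1,r3:Add1,r4:2
cycle 5: CDB Mul1=18; issue ADD r3<-Add3 // r0:Add2,r1:4,r2:18,r3:Add3,r4:2
cycle 6: CDB Add2=5; issue SUB r1<-Add2 // r0:5,r1:Add2,r2:18,r3:Add3,r4:2
cycle 7: CDB Add1=-14; issue SUB r3<-Add1 // r0:5,r1:Add2,r2:18,r3:Add1,r4:2
cycle 8: stall // r0:5,r1:Add2,r2:18,r3:Add1,r4:2
cycle 9: CDB Add3=-10; issue ADD r4<-Add3 // r0:5,r1:Add2,r2:18,r3:Add1,r4:Add3
cycle 10: - // r0:5,r1:Add2,r2:18,r3:Add1,r4:Add3
cycle 11: CDB Add2=15 // r0:5,r1:15,r2:18,r3:Add1,r4:Add3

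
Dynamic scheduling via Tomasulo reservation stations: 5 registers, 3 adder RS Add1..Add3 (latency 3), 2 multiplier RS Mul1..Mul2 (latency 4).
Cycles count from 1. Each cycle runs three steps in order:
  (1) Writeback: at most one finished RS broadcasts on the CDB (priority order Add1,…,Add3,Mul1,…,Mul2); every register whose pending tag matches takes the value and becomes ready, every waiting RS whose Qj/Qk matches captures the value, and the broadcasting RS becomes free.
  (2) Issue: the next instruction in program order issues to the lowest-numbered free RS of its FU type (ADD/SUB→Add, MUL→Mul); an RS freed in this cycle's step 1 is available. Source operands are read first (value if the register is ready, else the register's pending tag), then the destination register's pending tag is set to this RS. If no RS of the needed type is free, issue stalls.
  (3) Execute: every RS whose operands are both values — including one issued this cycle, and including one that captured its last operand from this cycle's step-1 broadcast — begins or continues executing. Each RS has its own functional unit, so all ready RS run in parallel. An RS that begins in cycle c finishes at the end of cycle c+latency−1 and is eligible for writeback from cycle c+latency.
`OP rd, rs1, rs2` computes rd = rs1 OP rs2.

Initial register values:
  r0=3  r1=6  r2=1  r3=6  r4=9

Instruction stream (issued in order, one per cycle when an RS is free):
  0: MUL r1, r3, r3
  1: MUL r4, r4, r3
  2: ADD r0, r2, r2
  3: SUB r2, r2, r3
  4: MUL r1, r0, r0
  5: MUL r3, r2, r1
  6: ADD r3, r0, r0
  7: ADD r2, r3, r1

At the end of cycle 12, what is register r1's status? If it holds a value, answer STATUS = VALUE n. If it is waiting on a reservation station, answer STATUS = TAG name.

STATUS = VALUE 4

  c1: issue MUL r1<-Mul1  regs: r0:3,r1:Mul1,r2:1,r3:6,r4:9
  c2: issue MUL r4<-Mul2  regs: r0:3,r1:Mul1,r2:1,r3:6,r4:Mul2
  c3: issue ADD r0<-Add1  regs: r0:Add1,r1:Mul1,r2:1,r3:6,r4:Mul2
  c4: issue SUB r2<-Add2  regs: r0:Add1,r1:Mul1,r2:Add2,r3:6,r4:Mul2
  c5: CDB Mul1=36; issue MUL r1<-Mul1  regs: r0:Add1,r1:Mul1,r2:Add2,r3:6,r4:Mul2
  c6: CDB Add1=2; stall  regs: r0:2,r1:Mul1,r2:Add2,r3:6,r4:Mul2
  c7: CDB Add2=-5; stall  regs: r0:2,r1:Mul1,r2:-5,r3:6,r4:Mul2
  c8: CDB Mul2=54; issue MUL r3<-Mul2  regs: r0:2,r1:Mul1,r2:-5,r3:Mul2,r4:54
  c9: issue ADD r3<-Add1  regs: r0:2,r1:Mul1,r2:-5,r3:Add1,r4:54
  c10: CDB Mul1=4; issue ADD r2<-Add2  regs: r0:2,r1:4,r2:Add2,r3:Add1,r4:54
  c11: -  regs: r0:2,r1:4,r2:Add2,r3:Add1,r4:54
  c12: CDB Add1=4  regs: r0:2,r1:4,r2:Add2,r3:4,r4:54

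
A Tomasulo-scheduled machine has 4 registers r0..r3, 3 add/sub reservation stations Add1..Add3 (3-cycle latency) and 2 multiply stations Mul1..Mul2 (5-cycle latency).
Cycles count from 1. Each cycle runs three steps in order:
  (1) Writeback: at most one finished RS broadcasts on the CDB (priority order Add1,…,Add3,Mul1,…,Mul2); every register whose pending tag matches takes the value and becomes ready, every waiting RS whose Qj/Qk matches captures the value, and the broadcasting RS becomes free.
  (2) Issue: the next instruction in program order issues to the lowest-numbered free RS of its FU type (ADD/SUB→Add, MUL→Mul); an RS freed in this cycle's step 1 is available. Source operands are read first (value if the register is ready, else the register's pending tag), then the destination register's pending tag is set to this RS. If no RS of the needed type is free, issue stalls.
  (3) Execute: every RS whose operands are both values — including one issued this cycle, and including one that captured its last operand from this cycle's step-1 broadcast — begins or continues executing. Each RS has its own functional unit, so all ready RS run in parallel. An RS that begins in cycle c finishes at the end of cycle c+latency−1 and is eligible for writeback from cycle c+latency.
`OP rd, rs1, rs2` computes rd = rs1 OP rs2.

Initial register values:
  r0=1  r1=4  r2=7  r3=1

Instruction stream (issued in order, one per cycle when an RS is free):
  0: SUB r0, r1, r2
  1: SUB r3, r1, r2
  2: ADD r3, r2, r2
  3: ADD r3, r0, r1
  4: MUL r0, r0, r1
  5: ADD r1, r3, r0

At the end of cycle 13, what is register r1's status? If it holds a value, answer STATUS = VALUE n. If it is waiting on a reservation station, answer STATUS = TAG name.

STATUS = VALUE -11

  c1: issue SUB r0<-Add1  regs: r0:Add1,r1:4,r2:7,r3:1
  c2: issue SUB r3<-Add2  regs: r0:Add1,r1:4,r2:7,r3:Add2
  c3: issue ADD r3<-Add3  regs: r0:Add1,r1:4,r2:7,r3:Add3
  c4: CDB Add1=-3; issue ADD r3<-Add1  regs: r0:-3,r1:4,r2:7,r3:Add1
  c5: CDB Add2=-3; issue MUL r0<-Mul1  regs: r0:Mul1,r1:4,r2:7,r3:Add1
  c6: CDB Add3=14; issue ADD r1<-Add2  regs: r0:Mul1,r1:Add2,r2:7,r3:Add1
  c7: CDB Add1=1  regs: r0:Mul1,r1:Add2,r2:7,r3:1
  c8: -  regs: r0:Mul1,r1:Add2,r2:7,r3:1
  c9: -  regs: r0:Mul1,r1:Add2,r2:7,r3:1
  c10: CDB Mul1=-12  regs: r0:-12,r1:Add2,r2:7,r3:1
  c11: -  regs: r0:-12,r1:Add2,r2:7,r3:1
  c12: -  regs: r0:-12,r1:Add2,r2:7,r3:1
  c13: CDB Add2=-11  regs: r0:-12,r1:-11,r2:7,r3:1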